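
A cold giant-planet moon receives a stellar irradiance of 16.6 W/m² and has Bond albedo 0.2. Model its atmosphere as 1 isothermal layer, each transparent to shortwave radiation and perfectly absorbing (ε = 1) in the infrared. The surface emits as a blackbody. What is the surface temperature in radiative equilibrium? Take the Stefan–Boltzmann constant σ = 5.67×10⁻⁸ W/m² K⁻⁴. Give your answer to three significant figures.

The effective emission temperature is T_e = [S(1−α)/(4σ)]^¼ = 87.48 K.
Layer-by-layer balance gives σT_s⁴ = (N+1)σT_e⁴, so T_s = 2^¼·87.48 = 104.0 K.

104 K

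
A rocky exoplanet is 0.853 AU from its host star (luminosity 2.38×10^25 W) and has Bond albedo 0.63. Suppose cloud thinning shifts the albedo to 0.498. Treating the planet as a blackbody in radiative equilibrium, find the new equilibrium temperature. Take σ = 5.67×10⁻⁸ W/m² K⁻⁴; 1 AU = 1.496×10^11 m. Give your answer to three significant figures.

Orbital distance: d = 0.853 AU = 1.276×10^11 m.
S = L/(4πd²) = 116.3 W/m².
New equilibrium: T₂ = [(1−0.498)·116.3/(4σ)]^(1/4) = 126.7 K.

127 K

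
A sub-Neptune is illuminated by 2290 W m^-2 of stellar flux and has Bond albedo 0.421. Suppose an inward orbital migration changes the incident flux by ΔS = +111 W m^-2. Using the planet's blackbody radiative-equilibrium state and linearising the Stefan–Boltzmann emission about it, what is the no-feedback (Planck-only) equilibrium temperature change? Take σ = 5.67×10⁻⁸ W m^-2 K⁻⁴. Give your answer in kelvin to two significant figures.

3.4 K

The baseline emission temperature is T_e = 276.5 K.
ΔF = Δ[S(1−α)]/4 = (1−0.421)·+111/4 = 16.07 W m^-2.
Linearising σT⁴ gives d(σT⁴)/dT = 4σT_e³ = 4.795 W m^-2 per K.
Hence the no-feedback warming is ΔF/(4σT_e³) = 3.35 K.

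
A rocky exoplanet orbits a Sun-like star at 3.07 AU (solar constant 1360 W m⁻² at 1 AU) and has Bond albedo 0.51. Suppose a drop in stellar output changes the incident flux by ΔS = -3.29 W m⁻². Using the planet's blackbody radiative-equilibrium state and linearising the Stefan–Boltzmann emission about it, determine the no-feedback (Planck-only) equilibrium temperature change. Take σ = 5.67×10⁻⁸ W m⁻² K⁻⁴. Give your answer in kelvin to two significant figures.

Irradiance scales as 1/d², so S = 1360 W m⁻² × (1/3.07)² = 144.3 W m⁻².
Reference equilibrium: T_e = [S(1−α)/(4σ)]^(1/4) = 132.9 K.
ΔF = Δ[S(1−α)]/4 = (1−0.51)·-3.29/4 = -0.4030 W m⁻².
Linearising σT⁴ gives d(σT⁴)/dT = 4σT_e³ = 0.5321 W m⁻² per K.
So ΔT₀ = -0.4030/0.5321 = -0.757 K.

-0.76 kelvin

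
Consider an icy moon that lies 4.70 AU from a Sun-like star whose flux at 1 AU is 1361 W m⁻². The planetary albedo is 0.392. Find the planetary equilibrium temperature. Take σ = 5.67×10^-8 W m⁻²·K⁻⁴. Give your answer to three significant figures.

By the inverse-square law, S = 1361/4.70² = 61.61 W m⁻².
The planet absorbs (1−α)S over its disc πR² and re-emits over 4πR², so the mean absorbed flux is (1−0.392)·61.61/4 = 9.365 W m⁻².
In equilibrium σT⁴ equals this, so T = 113.4 K.

113 K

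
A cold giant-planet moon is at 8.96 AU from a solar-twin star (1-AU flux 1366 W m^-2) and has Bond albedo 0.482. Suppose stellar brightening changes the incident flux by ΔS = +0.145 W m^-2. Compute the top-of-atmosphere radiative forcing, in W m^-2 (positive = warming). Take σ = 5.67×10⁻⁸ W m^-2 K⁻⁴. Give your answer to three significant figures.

0.0188 W m^-2

By the inverse-square law, S = 1366/8.96² = 17.02 W m^-2.
ΔF = Δ[S(1−α)]/4 = (1−0.482)·+0.145/4 = 0.01878 W m^-2.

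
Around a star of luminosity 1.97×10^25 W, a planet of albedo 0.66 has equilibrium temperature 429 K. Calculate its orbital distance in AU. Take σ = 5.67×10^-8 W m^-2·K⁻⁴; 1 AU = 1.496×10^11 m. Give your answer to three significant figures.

Required flux: S = 4σT⁴/(1−α) = 22590 W m^-2.
S = L/(4πd²) → d = √(L/4πS) = √(1.97×10^25/(4π·22590)) = 8.330×10^9 m = 0.05568 AU.

0.0557 AU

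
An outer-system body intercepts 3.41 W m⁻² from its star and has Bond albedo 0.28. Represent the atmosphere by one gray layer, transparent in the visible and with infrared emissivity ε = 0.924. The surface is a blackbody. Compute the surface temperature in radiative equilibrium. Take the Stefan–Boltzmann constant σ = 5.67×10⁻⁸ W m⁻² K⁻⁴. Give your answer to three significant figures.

The planet radiates to space at T_e = [S(1−α)/(4σ)]^(1/4) = 57.36 K.
Surface balance with a leaky layer gives σT_s⁴ = σT_e⁴·2/(2−ε), so T_s = T_e·[2/(2−0.924)]^(1/4) = 66.98 K.

67.0 K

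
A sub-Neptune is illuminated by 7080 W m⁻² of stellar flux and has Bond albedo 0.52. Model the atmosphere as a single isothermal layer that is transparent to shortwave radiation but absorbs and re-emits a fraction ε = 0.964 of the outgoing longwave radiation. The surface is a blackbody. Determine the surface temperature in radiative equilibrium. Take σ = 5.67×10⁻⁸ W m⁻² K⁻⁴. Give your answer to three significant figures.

Effective emission temperature (TOA balance): σT_e⁴ = S(1−α)/4 = 849.6 W m⁻² → T_e = 349.9 K.
Surface balance with a leaky layer gives σT_s⁴ = σT_e⁴·2/(2−ε), so T_s = T_e·[2/(2−0.964)]^(1/4) = 412.4 K.

412 K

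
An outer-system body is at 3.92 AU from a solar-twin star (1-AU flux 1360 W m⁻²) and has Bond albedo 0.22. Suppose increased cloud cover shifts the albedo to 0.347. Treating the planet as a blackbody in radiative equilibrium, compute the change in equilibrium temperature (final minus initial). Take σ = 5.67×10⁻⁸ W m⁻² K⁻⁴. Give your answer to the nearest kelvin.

-6 K

By the inverse-square law, S = 1360/3.92² = 88.50 W m⁻².
Before: T₁ = [88.50·0.78/(4σ)]^(1/4) = 132.1 K.
With α = 0.347, T₂ = 126.3 K.
ΔT = T₂ − T₁ = -5.740 K.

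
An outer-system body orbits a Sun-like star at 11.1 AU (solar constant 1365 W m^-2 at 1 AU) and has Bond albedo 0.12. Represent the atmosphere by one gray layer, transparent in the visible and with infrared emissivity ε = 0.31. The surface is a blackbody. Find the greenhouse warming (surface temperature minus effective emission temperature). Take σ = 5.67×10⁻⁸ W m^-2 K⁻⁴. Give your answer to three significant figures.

By the inverse-square law, S = 1365/11.1² = 11.08 W m^-2.
Effective emission temperature (TOA balance): σT_e⁴ = S(1−α)/4 = 2.437 W m^-2 → T_e = 80.97 K.
For a single slab of emissivity ε, T_s⁴ = 2T_e⁴/(2−ε); thus T_s = 80.97·(1.183)^(1/4) = 84.45 K.
T_s − T_e = 84.45 − 80.97 = 3.482 K.

3.48 K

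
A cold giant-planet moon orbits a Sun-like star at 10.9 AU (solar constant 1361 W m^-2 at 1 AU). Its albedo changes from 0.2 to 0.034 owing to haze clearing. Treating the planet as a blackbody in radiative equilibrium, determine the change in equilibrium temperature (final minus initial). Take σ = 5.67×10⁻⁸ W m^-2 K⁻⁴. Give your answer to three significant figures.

3.85 kelvin

By the inverse-square law, S = 1361/10.9² = 11.46 W m^-2.
Initial: T₁ = [S(1−0.2)/(4σ)]^(1/4) = 79.73 K.
With α = 0.034, T₂ = 83.58 K.
ΔT = T₂ − T₁ = 3.848 K.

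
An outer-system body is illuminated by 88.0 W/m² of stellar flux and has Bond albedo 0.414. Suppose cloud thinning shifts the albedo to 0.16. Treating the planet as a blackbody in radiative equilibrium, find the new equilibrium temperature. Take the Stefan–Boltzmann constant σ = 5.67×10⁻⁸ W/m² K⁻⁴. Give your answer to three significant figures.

134 K

With the new albedo, S(1−α₂)/4 = 18.48 W/m², so T₂ = 134.4 K.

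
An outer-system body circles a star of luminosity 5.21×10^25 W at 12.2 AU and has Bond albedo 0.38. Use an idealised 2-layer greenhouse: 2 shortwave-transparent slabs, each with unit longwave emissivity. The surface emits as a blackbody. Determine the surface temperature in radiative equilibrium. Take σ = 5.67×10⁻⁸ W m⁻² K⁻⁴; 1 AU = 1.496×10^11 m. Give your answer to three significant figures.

56.5 K

d = 12.2 × 1.496×10^11 m = 1.825×10^12 m.
S = L/(4πd²) = 1.245 W m⁻².
OLR = S(1−α)/4 = 0.1929 W m⁻²; the top layer radiates at T_e = 42.95 K.
Layer-by-layer balance gives σT_s⁴ = (N+1)σT_e⁴, so T_s = 3^¼·42.95 = 56.52 K.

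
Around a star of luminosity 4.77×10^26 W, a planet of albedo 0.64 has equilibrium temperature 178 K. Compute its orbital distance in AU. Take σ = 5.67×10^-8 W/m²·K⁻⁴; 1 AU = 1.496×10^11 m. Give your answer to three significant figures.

1.64 AU

Required flux: S = 4σT⁴/(1−α) = 632.4 W/m².
From L = 4πd²S, d = √(4.77×10^26/(4π·632.4)) = 2.450×10^11 m = 1.638 AU.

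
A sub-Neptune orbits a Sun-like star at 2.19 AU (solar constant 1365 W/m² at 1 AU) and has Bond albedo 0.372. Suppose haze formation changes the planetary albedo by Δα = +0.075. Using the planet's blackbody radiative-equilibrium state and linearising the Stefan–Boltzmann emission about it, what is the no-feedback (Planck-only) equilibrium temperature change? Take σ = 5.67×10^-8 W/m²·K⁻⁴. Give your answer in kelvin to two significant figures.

-5.0 kelvin

Irradiance scales as 1/d², so S = 1365 W/m² × (1/2.19)² = 284.6 W/m².
The baseline emission temperature is T_e = 167.5 K.
The change in absorbed flux is Δ[S(1−α)/4] = −SΔα/4 = -5.336 W/m².
Planck response: λ_P = 4σT_e³ = 4·5.67×10⁻⁸·(167.5)³ = 1.067 W/m²/K.
So ΔT₀ = -5.336/1.067 = -5.00 K.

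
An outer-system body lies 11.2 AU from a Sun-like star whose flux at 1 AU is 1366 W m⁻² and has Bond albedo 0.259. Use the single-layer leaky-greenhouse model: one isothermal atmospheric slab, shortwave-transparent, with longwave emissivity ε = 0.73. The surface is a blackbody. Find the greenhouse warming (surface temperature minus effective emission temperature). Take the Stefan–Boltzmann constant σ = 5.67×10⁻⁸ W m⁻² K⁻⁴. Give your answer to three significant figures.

Irradiance scales as 1/d², so S = 1366 W m⁻² × (1/11.2)² = 10.89 W m⁻².
Effective emission temperature (TOA balance): σT_e⁴ = S(1−α)/4 = 2.017 W m⁻² → T_e = 77.23 K.
Surface balance with a leaky layer gives σT_s⁴ = σT_e⁴·2/(2−ε), so T_s = T_e·[2/(2−0.73)]^(1/4) = 86.52 K.
Greenhouse warming: T_s − T_e = 9.285 K.

9.29 kelvin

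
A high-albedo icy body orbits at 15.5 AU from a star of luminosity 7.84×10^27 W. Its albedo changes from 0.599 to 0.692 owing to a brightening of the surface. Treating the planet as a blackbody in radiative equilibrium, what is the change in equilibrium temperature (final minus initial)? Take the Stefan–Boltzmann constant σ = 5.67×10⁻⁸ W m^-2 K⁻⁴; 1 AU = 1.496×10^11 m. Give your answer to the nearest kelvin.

-8 K

Orbital distance: d = 15.5 AU = 2.319×10^12 m.
Flux at the orbit: S = L/(4πd²) = 7.84×10^27/(4π·(2.32×10^12)²) = 116.0 W m^-2.
Before: T₁ = [116.0·0.401/(4σ)]^(1/4) = 119.7 K.
Final:   T₂ = [S(1−0.692)/(4σ)]^(1/4) = 112.0 K.
ΔT = T₂ − T₁ = -7.640 K.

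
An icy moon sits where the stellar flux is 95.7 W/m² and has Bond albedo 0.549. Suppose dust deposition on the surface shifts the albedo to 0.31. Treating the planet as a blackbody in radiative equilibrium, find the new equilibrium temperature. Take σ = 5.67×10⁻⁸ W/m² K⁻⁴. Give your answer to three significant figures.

131 kelvin

New equilibrium: T₂ = [(1−0.31)·95.70/(4σ)]^(1/4) = 130.6 K.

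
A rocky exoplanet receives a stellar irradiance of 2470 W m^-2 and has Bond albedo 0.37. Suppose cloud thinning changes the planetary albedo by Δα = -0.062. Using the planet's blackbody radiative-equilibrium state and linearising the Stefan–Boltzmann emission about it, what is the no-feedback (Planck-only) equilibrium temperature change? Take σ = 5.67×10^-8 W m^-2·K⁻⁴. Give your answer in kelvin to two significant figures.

7.1 kelvin

The baseline emission temperature is T_e = 287.8 K.
ΔF = −(S/4)Δα = −(2470/4)×(-0.062) = 38.28 W m^-2.
The Planck feedback parameter is 4σT_e³ = 5.407 W m^-2/K.
Hence the no-feedback warming is ΔF/(4σT_e³) = 7.08 K.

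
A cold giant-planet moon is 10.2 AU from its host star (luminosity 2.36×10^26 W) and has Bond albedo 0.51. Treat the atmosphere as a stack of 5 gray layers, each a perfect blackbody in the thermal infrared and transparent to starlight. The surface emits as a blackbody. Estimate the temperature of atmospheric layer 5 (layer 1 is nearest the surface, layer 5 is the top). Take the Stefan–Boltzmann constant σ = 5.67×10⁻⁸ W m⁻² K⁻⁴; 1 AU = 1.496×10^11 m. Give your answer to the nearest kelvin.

Orbital distance: d = 10.2 AU = 1.526×10^12 m.
Spreading L over a sphere of radius d: S = 2.36×10^26/(4π·1.53×10^12²) = 8.066 W m⁻².
Top-of-atmosphere balance: σT_e⁴ = S(1−α)/4 = 0.9880 W m⁻² → T_e = 64.61 K.
Each opaque layer satisfies 2T_j⁴ = T_{j−1}⁴ + T_{j+1}⁴, giving T_k⁴ = (N+1−k)T_e⁴.
With k = 5: T_5 = (5+1−5)^¼·64.61 K = 64.61 K.

65 K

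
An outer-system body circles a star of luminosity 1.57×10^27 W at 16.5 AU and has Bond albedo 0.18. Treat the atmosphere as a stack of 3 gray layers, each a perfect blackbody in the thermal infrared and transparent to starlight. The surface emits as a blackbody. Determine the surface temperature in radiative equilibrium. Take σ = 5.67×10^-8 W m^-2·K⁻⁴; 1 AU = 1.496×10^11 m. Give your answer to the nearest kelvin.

d = 16.5 × 1.496×10^11 m = 2.468×10^12 m.
S = L/(4πd²) = 20.50 W m^-2.
OLR = S(1−α)/4 = 4.204 W m^-2; the top layer radiates at T_e = 92.79 K.
With N = 3 opaque layers, T_s = (N+1)^(1/4)·T_e = 4^(1/4)·92.79 = 131.2 K.

131 K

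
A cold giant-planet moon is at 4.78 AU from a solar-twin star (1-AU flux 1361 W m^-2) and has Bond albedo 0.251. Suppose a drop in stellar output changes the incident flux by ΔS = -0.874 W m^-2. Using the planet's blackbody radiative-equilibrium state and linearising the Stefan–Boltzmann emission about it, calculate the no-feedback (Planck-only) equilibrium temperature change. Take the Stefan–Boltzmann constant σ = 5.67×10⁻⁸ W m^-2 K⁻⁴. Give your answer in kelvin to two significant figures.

By the inverse-square law, S = 1361/4.78² = 59.57 W m^-2.
Reference equilibrium: T_e = [S(1−α)/(4σ)]^(1/4) = 118.4 K.
Only a fraction (1−α) is absorbed and it's spread over 4πR², so ΔF = (1−α)ΔS/4 = -0.1637 W m^-2.
Linearising σT⁴ gives d(σT⁴)/dT = 4σT_e³ = 0.3767 W m^-2 per K.
Hence the no-feedback warming is ΔF/(4σT_e³) = -0.434 K.

-0.43 K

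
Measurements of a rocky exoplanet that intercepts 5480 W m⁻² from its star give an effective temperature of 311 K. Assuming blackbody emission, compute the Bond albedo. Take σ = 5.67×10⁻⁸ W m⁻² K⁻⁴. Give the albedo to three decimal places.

Rearranging the radiative balance, α = 1 − 4σT⁴/S.
4σT⁴ = 4·5.67×10⁻⁸·(311)⁴ = 2122 W m⁻².
Hence α = 1 − 2122/5480 = 0.6128.

0.613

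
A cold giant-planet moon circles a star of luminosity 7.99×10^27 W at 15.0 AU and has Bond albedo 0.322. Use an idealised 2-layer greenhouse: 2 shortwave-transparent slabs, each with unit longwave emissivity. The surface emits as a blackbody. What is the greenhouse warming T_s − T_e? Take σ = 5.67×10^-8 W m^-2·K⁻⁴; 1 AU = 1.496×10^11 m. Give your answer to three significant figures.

Orbital distance: d = 15.0 AU = 2.244×10^12 m.
Flux at the orbit: S = L/(4πd²) = 7.99×10^27/(4π·(2.24×10^12)²) = 126.3 W m^-2.
OLR = S(1−α)/4 = 21.40 W m^-2; the top layer radiates at T_e = 139.4 K.
T_s = (N+1)^(1/4)·T_e = 183.4 K.
So the greenhouse effect raises the surface by 183.4 − 139.4 = 44.06 K.

44.1 K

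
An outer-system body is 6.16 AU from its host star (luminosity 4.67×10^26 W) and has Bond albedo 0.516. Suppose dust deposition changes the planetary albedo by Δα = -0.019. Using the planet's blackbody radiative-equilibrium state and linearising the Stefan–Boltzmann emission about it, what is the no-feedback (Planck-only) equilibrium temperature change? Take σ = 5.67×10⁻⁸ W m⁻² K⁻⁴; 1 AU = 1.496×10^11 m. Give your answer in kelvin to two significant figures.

0.96 K

d = 6.16 × 1.496×10^11 m = 9.215×10^11 m.
S = L/(4πd²) = 43.76 W m⁻².
The baseline emission temperature is T_e = 98.30 K.
TOA radiative forcing: ΔF = −S·Δα/4 = −43.76·(-0.019)/4 = 0.2079 W m⁻².
Planck response: λ_P = 4σT_e³ = 4·5.67×10⁻⁸·(98.30)³ = 0.2155 W m⁻²/K.
So ΔT₀ = 0.2079/0.2155 = 0.965 K.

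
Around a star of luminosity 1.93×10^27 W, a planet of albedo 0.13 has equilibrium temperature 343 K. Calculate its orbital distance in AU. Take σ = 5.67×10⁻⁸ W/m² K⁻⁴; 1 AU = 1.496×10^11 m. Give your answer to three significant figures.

1.38 AU

Energy balance gives S = 4σT⁴/(1−α) = 3608 W/m².
Then d = [L/(4πS)]^(1/2) = 2.063×10^11 m, i.e. 1.379 AU.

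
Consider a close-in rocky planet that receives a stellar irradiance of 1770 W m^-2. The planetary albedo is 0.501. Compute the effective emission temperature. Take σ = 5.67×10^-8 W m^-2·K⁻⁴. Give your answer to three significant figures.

Absorbed flux (global mean): S(1−α)/4 = 1770·0.499/4 = 220.8 W m^-2.
In equilibrium σT⁴ equals this, so T = 249.8 K.

250 kelvin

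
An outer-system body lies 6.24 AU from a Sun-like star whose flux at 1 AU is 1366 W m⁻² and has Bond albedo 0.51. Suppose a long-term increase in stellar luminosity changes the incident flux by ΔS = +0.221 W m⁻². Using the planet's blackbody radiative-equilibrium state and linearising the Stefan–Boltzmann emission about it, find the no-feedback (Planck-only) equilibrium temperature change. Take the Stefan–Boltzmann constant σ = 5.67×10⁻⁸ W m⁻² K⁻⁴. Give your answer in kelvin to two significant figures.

By the inverse-square law, S = 1366/6.24² = 35.08 W m⁻².
Reference equilibrium: T_e = [S(1−α)/(4σ)]^(1/4) = 93.31 K.
TOA radiative forcing: ΔF = (1−α)ΔS/4 = 0.49·(+0.221)/4 = 0.02707 W m⁻².
Linearising σT⁴ gives d(σT⁴)/dT = 4σT_e³ = 0.1842 W m⁻² per K.
So ΔT₀ = 0.02707/0.1842 = 0.147 K.

0.15 kelvin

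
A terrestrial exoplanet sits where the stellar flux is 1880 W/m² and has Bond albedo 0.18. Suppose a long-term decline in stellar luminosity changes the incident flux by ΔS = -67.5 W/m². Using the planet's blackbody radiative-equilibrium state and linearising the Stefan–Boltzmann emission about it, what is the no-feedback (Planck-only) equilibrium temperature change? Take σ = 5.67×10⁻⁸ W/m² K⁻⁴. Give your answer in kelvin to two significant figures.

The baseline emission temperature is T_e = 287.1 K.
TOA radiative forcing: ΔF = (1−α)ΔS/4 = 0.82·(-67.5)/4 = -13.84 W/m².
Planck response: λ_P = 4σT_e³ = 4·5.67×10⁻⁸·(287.1)³ = 5.369 W/m²/K.
ΔT₀ = ΔF/λ_P = -13.84/5.369 = -2.58 K.

-2.6 kelvin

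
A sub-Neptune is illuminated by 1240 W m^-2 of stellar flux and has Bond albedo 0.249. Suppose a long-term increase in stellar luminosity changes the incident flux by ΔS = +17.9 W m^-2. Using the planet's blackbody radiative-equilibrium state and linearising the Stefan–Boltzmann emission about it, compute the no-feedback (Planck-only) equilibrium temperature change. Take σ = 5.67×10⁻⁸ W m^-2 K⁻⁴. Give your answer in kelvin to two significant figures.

Reference equilibrium: T_e = [S(1−α)/(4σ)]^(1/4) = 253.1 K.
TOA radiative forcing: ΔF = (1−α)ΔS/4 = 0.751·(+17.9)/4 = 3.361 W m^-2.
The Planck feedback parameter is 4σT_e³ = 3.679 W m^-2/K.
ΔT₀ = ΔF/λ_P = 3.361/3.679 = 0.914 K.

0.91 K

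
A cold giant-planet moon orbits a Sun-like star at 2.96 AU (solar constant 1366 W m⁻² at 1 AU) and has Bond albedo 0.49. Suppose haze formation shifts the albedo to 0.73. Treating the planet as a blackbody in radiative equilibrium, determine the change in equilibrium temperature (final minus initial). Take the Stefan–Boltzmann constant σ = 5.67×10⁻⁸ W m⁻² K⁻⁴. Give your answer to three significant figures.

Irradiance scales as 1/d², so S = 1366 W m⁻² × (1/2.96)² = 155.9 W m⁻².
Before: T₁ = [155.9·0.51/(4σ)]^(1/4) = 136.8 K.
After:  T₂ = [155.9·0.27/(4σ)]^(1/4) = 116.7 K.
Change: 116.7 − 136.8 = -20.11 K.

-20.1 kelvin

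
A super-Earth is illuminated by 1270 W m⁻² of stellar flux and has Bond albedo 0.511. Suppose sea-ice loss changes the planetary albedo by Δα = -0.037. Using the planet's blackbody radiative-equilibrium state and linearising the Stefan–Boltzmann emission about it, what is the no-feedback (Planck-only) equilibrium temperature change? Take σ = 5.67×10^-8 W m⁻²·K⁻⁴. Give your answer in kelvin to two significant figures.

4.3 K

Reference equilibrium: T_e = [S(1−α)/(4σ)]^(1/4) = 228.8 K.
The change in absorbed flux is Δ[S(1−α)/4] = −SΔα/4 = 11.75 W m⁻².
The Planck feedback parameter is 4σT_e³ = 2.715 W m⁻²/K.
So ΔT₀ = 11.75/2.715 = 4.33 K.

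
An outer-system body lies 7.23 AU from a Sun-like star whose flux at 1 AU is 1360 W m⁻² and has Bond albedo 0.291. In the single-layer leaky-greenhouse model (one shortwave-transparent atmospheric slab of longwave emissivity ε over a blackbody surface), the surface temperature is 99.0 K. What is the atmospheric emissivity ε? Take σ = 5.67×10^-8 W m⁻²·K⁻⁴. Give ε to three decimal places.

0.307

By the inverse-square law, S = 1360/7.23² = 26.02 W m⁻².
Effective temperature: T_e = [S(1−α)/(4σ)]^(1/4) = 94.97 K.
Since (2−ε)/2 = (T_e/T_s)⁴ = 0.8467, ε = 0.3066.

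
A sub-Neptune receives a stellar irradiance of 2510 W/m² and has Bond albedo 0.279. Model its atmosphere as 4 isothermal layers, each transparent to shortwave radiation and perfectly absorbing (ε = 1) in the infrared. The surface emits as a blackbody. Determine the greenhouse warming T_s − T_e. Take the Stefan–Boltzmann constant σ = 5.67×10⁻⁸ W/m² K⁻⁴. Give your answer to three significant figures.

148 K

OLR = S(1−α)/4 = 452.4 W/m²; the top layer radiates at T_e = 298.9 K.
T_s = (N+1)^(1/4)·T_e = 446.9 K.
So the greenhouse effect raises the surface by 446.9 − 298.9 = 148.0 K.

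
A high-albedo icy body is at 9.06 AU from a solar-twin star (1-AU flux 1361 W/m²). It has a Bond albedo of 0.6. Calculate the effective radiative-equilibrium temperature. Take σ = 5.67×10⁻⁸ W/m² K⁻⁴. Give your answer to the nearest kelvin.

By the inverse-square law, S = 1361/9.06² = 16.58 W/m².
Averaging over the sphere, the absorbed flux is S(1−α)/4 = 1.658 W/m².
Set σT⁴ = 1.658 → T = (1.658/σ)^(1/4) = 73.54 K.

74 kelvin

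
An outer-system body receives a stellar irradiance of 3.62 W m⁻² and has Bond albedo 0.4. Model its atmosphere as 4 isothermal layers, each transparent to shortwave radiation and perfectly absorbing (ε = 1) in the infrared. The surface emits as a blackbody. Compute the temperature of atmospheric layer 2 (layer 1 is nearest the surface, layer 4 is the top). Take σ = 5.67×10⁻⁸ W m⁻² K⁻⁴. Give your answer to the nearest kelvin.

73 K

Top-of-atmosphere balance: σT_e⁴ = S(1−α)/4 = 0.5430 W m⁻² → T_e = 55.63 K.
In the N-layer model, layer k (counted from the surface) has T_k = (N+1−k)^(1/4)·T_e.
With k = 2: T_2 = (4+1−2)^¼·55.63 K = 73.21 K.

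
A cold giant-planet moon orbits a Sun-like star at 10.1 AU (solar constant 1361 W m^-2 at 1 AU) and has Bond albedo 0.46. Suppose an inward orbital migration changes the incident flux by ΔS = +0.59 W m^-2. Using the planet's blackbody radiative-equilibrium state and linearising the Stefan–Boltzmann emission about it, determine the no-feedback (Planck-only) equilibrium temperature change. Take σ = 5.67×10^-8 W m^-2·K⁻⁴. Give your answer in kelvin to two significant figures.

0.83 K

Irradiance scales as 1/d², so S = 1361 W m^-2 × (1/10.1)² = 13.34 W m^-2.
Unperturbed T_e = [13.34·(1−0.46)/(4σ)]^¼ = 75.07 K.
Only a fraction (1−α) is absorbed and it's spread over 4πR², so ΔF = (1−α)ΔS/4 = 0.07965 W m^-2.
The Planck feedback parameter is 4σT_e³ = 0.09597 W m^-2/K.
ΔT₀ = ΔF/λ_P = 0.07965/0.09597 = 0.830 K.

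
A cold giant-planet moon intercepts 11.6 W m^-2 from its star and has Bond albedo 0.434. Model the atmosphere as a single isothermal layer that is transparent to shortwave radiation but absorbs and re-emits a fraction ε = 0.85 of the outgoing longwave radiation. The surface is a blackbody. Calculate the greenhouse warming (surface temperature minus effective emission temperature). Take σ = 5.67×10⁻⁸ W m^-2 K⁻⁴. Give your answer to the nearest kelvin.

Effective emission temperature (TOA balance): σT_e⁴ = S(1−α)/4 = 1.641 W m^-2 → T_e = 73.35 K.
For a single slab of emissivity ε, T_s⁴ = 2T_e⁴/(2−ε); thus T_s = 73.35·(1.739)^(1/4) = 84.23 K.
The atmosphere warms the surface by 10.88 K.

11 K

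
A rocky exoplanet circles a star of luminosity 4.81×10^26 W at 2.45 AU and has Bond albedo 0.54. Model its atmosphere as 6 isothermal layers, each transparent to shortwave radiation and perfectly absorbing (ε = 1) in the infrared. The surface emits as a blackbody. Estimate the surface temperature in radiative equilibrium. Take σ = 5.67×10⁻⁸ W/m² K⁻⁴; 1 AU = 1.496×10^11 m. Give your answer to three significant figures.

Orbital distance: d = 2.45 AU = 3.665×10^11 m.
S = L/(4πd²) = 284.9 W/m².
OLR = S(1−α)/4 = 32.77 W/m²; the top layer radiates at T_e = 155.0 K.
With N = 6 opaque layers, T_s = (N+1)^(1/4)·T_e = 7^(1/4)·155.0 = 252.2 K.

252 K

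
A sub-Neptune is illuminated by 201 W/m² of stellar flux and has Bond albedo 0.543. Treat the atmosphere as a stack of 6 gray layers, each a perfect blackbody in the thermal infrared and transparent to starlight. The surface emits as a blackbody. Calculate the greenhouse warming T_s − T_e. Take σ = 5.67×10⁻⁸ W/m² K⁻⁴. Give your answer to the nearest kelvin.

89 kelvin

Top-of-atmosphere balance: σT_e⁴ = S(1−α)/4 = 22.96 W/m² → T_e = 141.9 K.
T_s = (N+1)^(1/4)·T_e = 230.8 K.
So the greenhouse effect raises the surface by 230.8 − 141.9 = 88.89 K.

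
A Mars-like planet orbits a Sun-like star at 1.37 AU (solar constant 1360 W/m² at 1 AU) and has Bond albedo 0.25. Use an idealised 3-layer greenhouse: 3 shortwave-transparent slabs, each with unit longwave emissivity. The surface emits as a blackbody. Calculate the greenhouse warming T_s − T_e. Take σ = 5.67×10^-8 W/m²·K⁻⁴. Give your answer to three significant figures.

Irradiance scales as 1/d², so S = 1360 W/m² × (1/1.37)² = 724.6 W/m².
OLR = S(1−α)/4 = 135.9 W/m²; the top layer radiates at T_e = 221.2 K.
T_s = (N+1)^(1/4)·T_e = 312.9 K.
Warming: T_s − T_e = 91.64 K.

91.6 K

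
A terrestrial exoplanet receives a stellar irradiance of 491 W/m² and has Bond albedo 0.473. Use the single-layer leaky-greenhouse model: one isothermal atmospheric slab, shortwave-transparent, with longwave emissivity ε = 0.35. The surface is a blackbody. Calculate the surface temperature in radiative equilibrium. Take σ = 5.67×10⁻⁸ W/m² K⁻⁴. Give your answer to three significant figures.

193 K

At the top of the atmosphere, σT_e⁴ = S(1−α)/4 = 64.69 W/m², giving T_e = 183.8 K.
The surface balance (absorbed SW + ε·downward IR = σT_s⁴) with T_a⁴ = T_s⁴/2 reduces to T_s = T_e·[2/(2−ε)]^¼ = 192.8 K.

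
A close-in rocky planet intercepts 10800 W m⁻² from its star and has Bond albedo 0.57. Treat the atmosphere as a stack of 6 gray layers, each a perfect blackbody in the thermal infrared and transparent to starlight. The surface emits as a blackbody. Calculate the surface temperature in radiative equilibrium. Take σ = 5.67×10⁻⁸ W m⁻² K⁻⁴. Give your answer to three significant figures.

615 kelvin

Top-of-atmosphere balance: σT_e⁴ = S(1−α)/4 = 1161 W m⁻² → T_e = 378.3 K.
Layer-by-layer balance gives σT_s⁴ = (N+1)σT_e⁴, so T_s = 7^¼·378.3 = 615.3 K.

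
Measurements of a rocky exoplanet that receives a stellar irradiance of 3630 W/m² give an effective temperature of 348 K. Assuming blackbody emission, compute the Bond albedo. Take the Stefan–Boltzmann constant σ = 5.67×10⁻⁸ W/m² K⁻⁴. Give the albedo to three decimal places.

0.084

Energy balance: S(1−α)/4 = σT⁴, so 1−α = 4σT⁴/S.
4σT⁴ = 4·5.67×10⁻⁸·(348)⁴ = 3326 W/m².
Hence α = 1 − 3326/3630 = 0.0837.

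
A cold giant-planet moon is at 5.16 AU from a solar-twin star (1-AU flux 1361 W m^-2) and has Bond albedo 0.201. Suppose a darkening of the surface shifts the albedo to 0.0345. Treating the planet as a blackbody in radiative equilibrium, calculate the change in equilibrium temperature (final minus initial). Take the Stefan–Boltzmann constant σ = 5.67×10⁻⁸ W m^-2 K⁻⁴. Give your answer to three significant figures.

By the inverse-square law, S = 1361/5.16² = 51.12 W m^-2.
With α = 0.201, T₁ = 115.8 K.
After:  T₂ = [51.12·0.966/(4σ)]^(1/4) = 121.5 K.
ΔT = T₂ − T₁ = 5.614 K.

5.61 K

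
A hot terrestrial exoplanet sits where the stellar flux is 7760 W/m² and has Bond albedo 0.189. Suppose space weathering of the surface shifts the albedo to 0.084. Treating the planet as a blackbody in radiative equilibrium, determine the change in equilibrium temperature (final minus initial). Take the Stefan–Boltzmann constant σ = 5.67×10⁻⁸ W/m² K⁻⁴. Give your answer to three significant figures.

Before: T₁ = [7760·0.811/(4σ)]^(1/4) = 408.1 K.
With α = 0.084, T₂ = 420.8 K.
Change: 420.8 − 408.1 = 12.61 K.

12.6 kelvin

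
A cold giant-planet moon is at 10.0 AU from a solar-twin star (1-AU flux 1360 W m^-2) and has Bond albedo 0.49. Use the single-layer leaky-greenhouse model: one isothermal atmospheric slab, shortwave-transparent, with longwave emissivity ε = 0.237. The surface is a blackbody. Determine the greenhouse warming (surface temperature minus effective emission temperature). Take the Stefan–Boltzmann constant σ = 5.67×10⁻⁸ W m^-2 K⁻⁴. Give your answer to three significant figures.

Flux at the orbit: S = 1360/(10.0)² = 13.60 W m^-2.
The planet radiates to space at T_e = [S(1−α)/(4σ)]^(1/4) = 74.36 K.
Surface balance with a leaky layer gives σT_s⁴ = σT_e⁴·2/(2−ε), so T_s = T_e·[2/(2−0.237)]^(1/4) = 76.75 K.
The atmosphere warms the surface by 2.382 K.

2.38 kelvin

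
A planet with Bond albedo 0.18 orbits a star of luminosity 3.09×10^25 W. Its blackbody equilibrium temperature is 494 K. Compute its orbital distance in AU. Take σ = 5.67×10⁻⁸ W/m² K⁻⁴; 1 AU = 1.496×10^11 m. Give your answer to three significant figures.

Energy balance gives S = 4σT⁴/(1−α) = 16470 W/m².
From L = 4πd²S, d = √(3.09×10^25/(4π·16470)) = 1.222×10^10 m = 0.08167 AU.

0.0817 AU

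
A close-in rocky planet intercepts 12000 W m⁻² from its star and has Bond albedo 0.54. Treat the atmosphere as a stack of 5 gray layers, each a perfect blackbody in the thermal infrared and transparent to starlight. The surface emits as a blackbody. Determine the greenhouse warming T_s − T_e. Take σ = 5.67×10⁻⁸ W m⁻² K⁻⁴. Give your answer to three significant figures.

223 K

Top-of-atmosphere balance: σT_e⁴ = S(1−α)/4 = 1380 W m⁻² → T_e = 395.0 K.
Surface: T_s = (6)^¼·T_e = 618.2 K.
Warming: T_s − T_e = 223.2 K.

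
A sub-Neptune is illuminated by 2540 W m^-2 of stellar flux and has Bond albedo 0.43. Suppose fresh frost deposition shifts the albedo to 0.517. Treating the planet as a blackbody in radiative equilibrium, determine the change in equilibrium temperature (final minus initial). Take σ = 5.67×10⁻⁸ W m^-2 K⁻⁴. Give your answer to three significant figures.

-11.5 K

Before: T₁ = [2540·0.57/(4σ)]^(1/4) = 282.7 K.
With α = 0.517, T₂ = 271.2 K.
Change: 271.2 − 282.7 = -11.46 K.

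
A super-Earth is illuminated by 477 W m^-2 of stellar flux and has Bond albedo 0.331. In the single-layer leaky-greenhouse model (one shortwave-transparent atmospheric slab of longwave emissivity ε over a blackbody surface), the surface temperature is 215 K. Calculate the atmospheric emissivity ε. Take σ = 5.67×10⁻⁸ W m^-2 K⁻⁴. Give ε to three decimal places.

0.683

First, T_e = [477.0·(1−0.331)/(4σ)]^(1/4) = 193.7 K.
Inverting T_s⁴ = 2T_e⁴/(2−ε): (T_e/T_s)⁴ = 0.6585, so ε = 2(1 − 0.6585) = 0.6830.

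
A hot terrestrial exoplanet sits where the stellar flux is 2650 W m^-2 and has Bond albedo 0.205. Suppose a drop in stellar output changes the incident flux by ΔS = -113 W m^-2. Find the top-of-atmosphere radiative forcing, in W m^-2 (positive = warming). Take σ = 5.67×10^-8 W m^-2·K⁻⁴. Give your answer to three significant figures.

-22.5 W m^-2

TOA radiative forcing: ΔF = (1−α)ΔS/4 = 0.795·(-113)/4 = -22.46 W m^-2.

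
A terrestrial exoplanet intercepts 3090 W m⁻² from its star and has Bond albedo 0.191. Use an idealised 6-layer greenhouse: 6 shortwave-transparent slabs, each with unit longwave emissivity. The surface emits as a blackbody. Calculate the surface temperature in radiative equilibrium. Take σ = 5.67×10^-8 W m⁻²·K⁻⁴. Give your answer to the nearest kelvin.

527 K

OLR = S(1−α)/4 = 625.0 W m⁻²; the top layer radiates at T_e = 324.0 K.
For an N-layer opaque stack, T_s⁴ = (N+1)T_e⁴, hence T_s = (7)^(1/4)×324.0 K = 527.0 K.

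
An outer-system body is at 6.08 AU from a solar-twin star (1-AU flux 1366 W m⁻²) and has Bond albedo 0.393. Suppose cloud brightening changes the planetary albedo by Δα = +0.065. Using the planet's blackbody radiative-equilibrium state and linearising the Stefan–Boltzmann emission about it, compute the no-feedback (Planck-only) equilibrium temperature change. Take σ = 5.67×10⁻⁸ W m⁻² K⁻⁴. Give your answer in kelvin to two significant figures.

-2.7 kelvin

Flux at the orbit: S = 1366/(6.08)² = 36.95 W m⁻².
Unperturbed T_e = [36.95·(1−0.393)/(4σ)]^¼ = 99.72 K.
The change in absorbed flux is Δ[S(1−α)/4] = −SΔα/4 = -0.6005 W m⁻².
The Planck feedback parameter is 4σT_e³ = 0.2249 W m⁻²/K.
Hence the no-feedback warming is ΔF/(4σT_e³) = -2.67 K.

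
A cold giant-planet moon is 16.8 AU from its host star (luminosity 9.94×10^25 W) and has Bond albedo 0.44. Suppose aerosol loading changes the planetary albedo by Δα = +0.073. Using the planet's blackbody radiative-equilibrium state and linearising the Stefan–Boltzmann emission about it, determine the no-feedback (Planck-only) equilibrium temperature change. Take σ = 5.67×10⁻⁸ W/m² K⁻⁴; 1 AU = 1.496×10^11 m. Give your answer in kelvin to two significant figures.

-1.4 K

Orbital distance: d = 16.8 AU = 2.513×10^12 m.
Flux at the orbit: S = L/(4πd²) = 9.94×10^25/(4π·(2.51×10^12)²) = 1.252 W/m².
The baseline emission temperature is T_e = 41.93 K.
The change in absorbed flux is Δ[S(1−α)/4] = −SΔα/4 = -0.02285 W/m².
The Planck feedback parameter is 4σT_e³ = 0.01672 W/m²/K.
Hence the no-feedback warming is ΔF/(4σT_e³) = -1.37 K.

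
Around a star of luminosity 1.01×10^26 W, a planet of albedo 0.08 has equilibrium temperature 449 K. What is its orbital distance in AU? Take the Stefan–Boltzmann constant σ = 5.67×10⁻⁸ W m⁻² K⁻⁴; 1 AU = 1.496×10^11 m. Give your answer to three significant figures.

0.189 AU

Energy balance gives S = 4σT⁴/(1−α) = 10020 W m⁻².
From L = 4πd²S, d = √(1.01×10^26/(4π·10020)) = 2.832×10^10 m = 0.1893 AU.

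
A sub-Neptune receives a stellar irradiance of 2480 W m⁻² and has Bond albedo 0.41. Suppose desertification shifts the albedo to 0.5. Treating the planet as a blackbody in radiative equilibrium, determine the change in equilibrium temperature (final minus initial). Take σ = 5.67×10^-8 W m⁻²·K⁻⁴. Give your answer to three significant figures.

Before: T₁ = [2480·0.59/(4σ)]^(1/4) = 283.4 K.
After:  T₂ = [2480·0.5/(4σ)]^(1/4) = 271.9 K.
Change: 271.9 − 283.4 = -11.49 K.

-11.5 kelvin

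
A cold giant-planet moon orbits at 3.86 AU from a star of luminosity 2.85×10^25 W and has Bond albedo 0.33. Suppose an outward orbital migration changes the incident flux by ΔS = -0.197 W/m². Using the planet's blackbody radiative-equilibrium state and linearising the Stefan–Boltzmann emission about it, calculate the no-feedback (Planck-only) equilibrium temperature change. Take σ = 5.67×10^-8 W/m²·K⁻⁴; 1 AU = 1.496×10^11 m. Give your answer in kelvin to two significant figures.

-0.48 K

d = 3.86 × 1.496×10^11 m = 5.775×10^11 m.
Flux at the orbit: S = L/(4πd²) = 2.85×10^25/(4π·(5.77×10^11)²) = 6.801 W/m².
The baseline emission temperature is T_e = 66.95 K.
Only a fraction (1−α) is absorbed and it's spread over 4πR², so ΔF = (1−α)ΔS/4 = -0.03300 W/m².
Planck response: λ_P = 4σT_e³ = 4·5.67×10⁻⁸·(66.95)³ = 0.06806 W/m²/K.
Hence the no-feedback warming is ΔF/(4σT_e³) = -0.485 K.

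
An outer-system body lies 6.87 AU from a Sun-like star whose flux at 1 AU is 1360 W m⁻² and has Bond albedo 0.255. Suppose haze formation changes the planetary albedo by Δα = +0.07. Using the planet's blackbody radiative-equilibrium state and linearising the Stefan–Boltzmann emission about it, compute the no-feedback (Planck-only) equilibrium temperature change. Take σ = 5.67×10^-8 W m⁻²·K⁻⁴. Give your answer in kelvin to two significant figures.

By the inverse-square law, S = 1360/6.87² = 28.82 W m⁻².
Unperturbed T_e = [28.82·(1−0.255)/(4σ)]^¼ = 98.64 K.
The change in absorbed flux is Δ[S(1−α)/4] = −SΔα/4 = -0.5043 W m⁻².
Linearising σT⁴ gives d(σT⁴)/dT = 4σT_e³ = 0.2176 W m⁻² per K.
ΔT₀ = ΔF/λ_P = -0.5043/0.2176 = -2.32 K.

-2.3 kelvin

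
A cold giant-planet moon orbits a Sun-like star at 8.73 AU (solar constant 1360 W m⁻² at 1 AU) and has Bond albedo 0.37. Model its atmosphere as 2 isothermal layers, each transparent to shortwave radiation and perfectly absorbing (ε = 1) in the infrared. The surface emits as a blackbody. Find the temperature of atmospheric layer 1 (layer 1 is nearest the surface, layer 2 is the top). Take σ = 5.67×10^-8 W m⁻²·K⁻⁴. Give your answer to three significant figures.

99.8 kelvin

Irradiance scales as 1/d², so S = 1360 W m⁻² × (1/8.73)² = 17.84 W m⁻².
Top-of-atmosphere balance: σT_e⁴ = S(1−α)/4 = 2.811 W m⁻² → T_e = 83.91 K.
Each opaque layer satisfies 2T_j⁴ = T_{j−1}⁴ + T_{j+1}⁴, giving T_k⁴ = (N+1−k)T_e⁴.
With k = 1: T_1 = (2+1−1)^¼·83.91 K = 99.78 K.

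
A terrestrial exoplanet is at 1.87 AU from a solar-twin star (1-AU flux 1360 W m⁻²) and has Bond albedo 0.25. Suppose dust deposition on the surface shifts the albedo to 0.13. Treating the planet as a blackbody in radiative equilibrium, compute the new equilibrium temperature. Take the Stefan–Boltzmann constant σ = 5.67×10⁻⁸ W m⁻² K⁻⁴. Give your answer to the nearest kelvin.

197 K

By the inverse-square law, S = 1360/1.87² = 388.9 W m⁻².
T₂ = [S(1−α₂)/(4σ)]^(1/4) = [388.9·0.87/(4σ)]^(1/4) = 196.5 K.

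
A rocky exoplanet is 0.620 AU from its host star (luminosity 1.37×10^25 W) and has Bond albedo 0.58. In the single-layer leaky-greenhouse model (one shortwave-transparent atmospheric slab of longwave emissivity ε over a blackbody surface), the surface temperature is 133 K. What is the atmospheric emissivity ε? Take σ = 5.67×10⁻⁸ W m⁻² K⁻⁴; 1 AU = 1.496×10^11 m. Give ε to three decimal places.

0.500

Orbital distance: d = 0.620 AU = 9.275×10^10 m.
Flux at the orbit: S = L/(4πd²) = 1.37×10^25/(4π·(9.28×10^10)²) = 126.7 W m⁻².
TOA balance gives T_e = 123.8 K.
Inverting T_s⁴ = 2T_e⁴/(2−ε): (T_e/T_s)⁴ = 0.7500, so ε = 2(1 − 0.7500) = 0.5000.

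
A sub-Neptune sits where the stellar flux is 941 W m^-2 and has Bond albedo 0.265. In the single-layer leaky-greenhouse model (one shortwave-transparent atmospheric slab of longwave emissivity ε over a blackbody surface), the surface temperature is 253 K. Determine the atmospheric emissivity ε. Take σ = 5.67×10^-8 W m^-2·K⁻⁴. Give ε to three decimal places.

0.511

First, T_e = [941.0·(1−0.265)/(4σ)]^(1/4) = 235.0 K.
T_s⁴ = T_e⁴·2/(2−ε) → ε = 2 − 2(T_e/T_s)⁴ = 2 − 2·(235.0/253)⁴ = 0.5114.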